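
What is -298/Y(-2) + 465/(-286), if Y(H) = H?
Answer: 42149/286 ≈ 147.37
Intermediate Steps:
-298/Y(-2) + 465/(-286) = -298/(-2) + 465/(-286) = -298*(-½) + 465*(-1/286) = 149 - 465/286 = 42149/286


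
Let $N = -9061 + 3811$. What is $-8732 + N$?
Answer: $-13982$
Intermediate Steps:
$N = -5250$
$-8732 + N = -8732 - 5250 = -13982$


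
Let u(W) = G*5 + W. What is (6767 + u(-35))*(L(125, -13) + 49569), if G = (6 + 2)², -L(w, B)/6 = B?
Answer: 350110644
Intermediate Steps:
L(w, B) = -6*B
G = 64 (G = 8² = 64)
u(W) = 320 + W (u(W) = 64*5 + W = 320 + W)
(6767 + u(-35))*(L(125, -13) + 49569) = (6767 + (320 - 35))*(-6*(-13) + 49569) = (6767 + 285)*(78 + 49569) = 7052*49647 = 350110644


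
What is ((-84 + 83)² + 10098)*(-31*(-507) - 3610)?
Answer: 122268593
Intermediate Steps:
((-84 + 83)² + 10098)*(-31*(-507) - 3610) = ((-1)² + 10098)*(15717 - 3610) = (1 + 10098)*12107 = 10099*12107 = 122268593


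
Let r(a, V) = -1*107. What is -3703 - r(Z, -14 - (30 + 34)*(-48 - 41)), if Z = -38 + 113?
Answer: -3596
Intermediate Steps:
Z = 75
r(a, V) = -107
-3703 - r(Z, -14 - (30 + 34)*(-48 - 41)) = -3703 - 1*(-107) = -3703 + 107 = -3596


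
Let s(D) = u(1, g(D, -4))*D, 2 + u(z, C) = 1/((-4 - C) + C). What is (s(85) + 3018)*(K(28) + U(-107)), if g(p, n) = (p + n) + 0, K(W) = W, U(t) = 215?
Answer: 2747601/4 ≈ 6.8690e+5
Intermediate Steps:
g(p, n) = n + p (g(p, n) = (n + p) + 0 = n + p)
u(z, C) = -9/4 (u(z, C) = -2 + 1/((-4 - C) + C) = -2 + 1/(-4) = -2 - ¼ = -9/4)
s(D) = -9*D/4
(s(85) + 3018)*(K(28) + U(-107)) = (-9/4*85 + 3018)*(28 + 215) = (-765/4 + 3018)*243 = (11307/4)*243 = 2747601/4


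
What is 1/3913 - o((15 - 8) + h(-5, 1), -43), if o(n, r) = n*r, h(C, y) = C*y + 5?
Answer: 1177814/3913 ≈ 301.00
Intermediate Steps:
h(C, y) = 5 + C*y
1/3913 - o((15 - 8) + h(-5, 1), -43) = 1/3913 - ((15 - 8) + (5 - 5*1))*(-43) = 1/3913 - (7 + (5 - 5))*(-43) = 1/3913 - (7 + 0)*(-43) = 1/3913 - 7*(-43) = 1/3913 - 1*(-301) = 1/3913 + 301 = 1177814/3913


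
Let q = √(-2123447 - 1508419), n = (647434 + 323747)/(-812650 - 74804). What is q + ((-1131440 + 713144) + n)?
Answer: -41246603285/98606 + I*√3631866 ≈ -4.183e+5 + 1905.7*I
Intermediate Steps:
n = -107909/98606 (n = 971181/(-887454) = 971181*(-1/887454) = -107909/98606 ≈ -1.0943)
q = I*√3631866 (q = √(-3631866) = I*√3631866 ≈ 1905.7*I)
q + ((-1131440 + 713144) + n) = I*√3631866 + ((-1131440 + 713144) - 107909/98606) = I*√3631866 + (-418296 - 107909/98606) = I*√3631866 - 41246603285/98606 = -41246603285/98606 + I*√3631866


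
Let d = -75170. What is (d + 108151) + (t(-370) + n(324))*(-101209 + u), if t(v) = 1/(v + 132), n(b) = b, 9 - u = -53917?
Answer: -3638189935/238 ≈ -1.5287e+7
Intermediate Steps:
u = 53926 (u = 9 - 1*(-53917) = 9 + 53917 = 53926)
t(v) = 1/(132 + v)
(d + 108151) + (t(-370) + n(324))*(-101209 + u) = (-75170 + 108151) + (1/(132 - 370) + 324)*(-101209 + 53926) = 32981 + (1/(-238) + 324)*(-47283) = 32981 + (-1/238 + 324)*(-47283) = 32981 + (77111/238)*(-47283) = 32981 - 3646039413/238 = -3638189935/238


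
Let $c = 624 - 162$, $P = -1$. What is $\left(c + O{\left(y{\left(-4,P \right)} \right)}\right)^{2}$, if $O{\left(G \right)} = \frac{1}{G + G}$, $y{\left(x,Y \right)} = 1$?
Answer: $\frac{855625}{4} \approx 2.1391 \cdot 10^{5}$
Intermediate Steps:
$c = 462$ ($c = 624 - 162 = 462$)
$O{\left(G \right)} = \frac{1}{2 G}$
$\left(c + O{\left(y{\left(-4,P \right)} \right)}\right)^{2} = \left(462 + \frac{1}{2 \cdot 1}\right)^{2} = \left(462 + \frac{1}{2} \cdot 1\right)^{2} = \left(462 + \frac{1}{2}\right)^{2} = \left(\frac{925}{2}\right)^{2} = \frac{855625}{4}$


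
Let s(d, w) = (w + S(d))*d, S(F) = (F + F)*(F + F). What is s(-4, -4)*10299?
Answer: -2471760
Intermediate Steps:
S(F) = 4*F**2 (S(F) = (2*F)*(2*F) = 4*F**2)
s(d, w) = d*(w + 4*d**2) (s(d, w) = (w + 4*d**2)*d = d*(w + 4*d**2))
s(-4, -4)*10299 = -4*(-4 + 4*(-4)**2)*10299 = -4*(-4 + 4*16)*10299 = -4*(-4 + 64)*10299 = -4*60*10299 = -240*10299 = -2471760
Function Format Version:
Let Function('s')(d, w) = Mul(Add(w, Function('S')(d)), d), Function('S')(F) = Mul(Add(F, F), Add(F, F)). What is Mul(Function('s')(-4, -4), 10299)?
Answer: -2471760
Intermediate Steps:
Function('S')(F) = Mul(4, Pow(F, 2)) (Function('S')(F) = Mul(Mul(2, F), Mul(2, F)) = Mul(4, Pow(F, 2)))
Function('s')(d, w) = Mul(d, Add(w, Mul(4, Pow(d, 2)))) (Function('s')(d, w) = Mul(Add(w, Mul(4, Pow(d, 2))), d) = Mul(d, Add(w, Mul(4, Pow(d, 2)))))
Mul(Function('s')(-4, -4), 10299) = Mul(Mul(-4, Add(-4, Mul(4, Pow(-4, 2)))), 10299) = Mul(Mul(-4, Add(-4, Mul(4, 16))), 10299) = Mul(Mul(-4, Add(-4, 64)), 10299) = Mul(Mul(-4, 60), 10299) = Mul(-240, 10299) = -2471760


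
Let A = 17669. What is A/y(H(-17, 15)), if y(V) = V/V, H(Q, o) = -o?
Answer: 17669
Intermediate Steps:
y(V) = 1
A/y(H(-17, 15)) = 17669/1 = 17669*1 = 17669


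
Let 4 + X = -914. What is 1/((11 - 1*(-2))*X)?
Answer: -1/11934 ≈ -8.3794e-5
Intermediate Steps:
X = -918 (X = -4 - 914 = -918)
1/((11 - 1*(-2))*X) = 1/((11 - 1*(-2))*(-918)) = 1/((11 + 2)*(-918)) = 1/(13*(-918)) = 1/(-11934) = -1/11934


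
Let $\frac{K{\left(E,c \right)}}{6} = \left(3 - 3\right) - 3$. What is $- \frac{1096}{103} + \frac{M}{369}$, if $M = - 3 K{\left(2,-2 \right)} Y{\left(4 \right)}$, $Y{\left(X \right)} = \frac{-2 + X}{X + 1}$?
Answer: $- \frac{223444}{21115} \approx -10.582$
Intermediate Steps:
$Y{\left(X \right)} = \frac{-2 + X}{1 + X}$
$K{\left(E,c \right)} = -18$ ($K{\left(E,c \right)} = 6 \left(\left(3 - 3\right) - 3\right) = 6 \left(0 - 3\right) = 6 \left(-3\right) = -18$)
$M = \frac{108}{5}$ ($M = \left(-3\right) \left(-18\right) \frac{-2 + 4}{1 + 4} = 54 \cdot \frac{1}{5} \cdot 2 = 54 \cdot \frac{2}{5} = \frac{108}{5} \approx 21.6$)
$- \frac{1096}{103} + \frac{M}{369} = - \frac{1096}{103} + \frac{108}{5 \cdot 369} = \left(-1096\right) \frac{1}{103} + \frac{108}{5} \cdot \frac{1}{369} = - \frac{1096}{103} + \frac{12}{205} = - \frac{223444}{21115}$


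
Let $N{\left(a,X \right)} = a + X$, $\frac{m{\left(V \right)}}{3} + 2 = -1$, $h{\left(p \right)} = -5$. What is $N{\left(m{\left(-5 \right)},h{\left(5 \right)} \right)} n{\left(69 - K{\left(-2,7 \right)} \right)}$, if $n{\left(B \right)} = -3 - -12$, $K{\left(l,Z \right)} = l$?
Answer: $-126$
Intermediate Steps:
$m{\left(V \right)} = -9$ ($m{\left(V \right)} = -6 + 3 \left(-1\right) = -6 - 3 = -9$)
$N{\left(a,X \right)} = X + a$
$n{\left(B \right)} = 9$ ($n{\left(B \right)} = -3 + 12 = 9$)
$N{\left(m{\left(-5 \right)},h{\left(5 \right)} \right)} n{\left(69 - K{\left(-2,7 \right)} \right)} = \left(-5 - 9\right) 9 = \left(-14\right) 9 = -126$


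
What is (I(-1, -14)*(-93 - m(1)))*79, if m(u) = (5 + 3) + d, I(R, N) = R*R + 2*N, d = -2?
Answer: 211167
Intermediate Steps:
I(R, N) = R² + 2*N
m(u) = 6 (m(u) = (5 + 3) - 2 = 8 - 2 = 6)
(I(-1, -14)*(-93 - m(1)))*79 = (((-1)² + 2*(-14))*(-93 - 1*6))*79 = ((1 - 28)*(-93 - 6))*79 = -27*(-99)*79 = 2673*79 = 211167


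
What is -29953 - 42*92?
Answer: -33817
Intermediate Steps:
-29953 - 42*92 = -29953 - 3864 = -33817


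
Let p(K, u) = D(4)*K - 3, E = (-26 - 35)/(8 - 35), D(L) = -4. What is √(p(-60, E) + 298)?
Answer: √535 ≈ 23.130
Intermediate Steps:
E = 61/27 (E = -61/(-27) = -61*(-1/27) = 61/27 ≈ 2.2593)
p(K, u) = -3 - 4*K (p(K, u) = -4*K - 3 = -3 - 4*K)
√(p(-60, E) + 298) = √((-3 - 4*(-60)) + 298) = √((-3 + 240) + 298) = √(237 + 298) = √535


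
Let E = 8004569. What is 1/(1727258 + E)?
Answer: 1/9731827 ≈ 1.0276e-7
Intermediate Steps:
1/(1727258 + E) = 1/(1727258 + 8004569) = 1/9731827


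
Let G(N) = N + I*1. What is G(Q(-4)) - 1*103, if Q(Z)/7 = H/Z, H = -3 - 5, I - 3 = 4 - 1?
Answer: -83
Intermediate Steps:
I = 6 (I = 3 + (4 - 1) = 3 + 3 = 6)
H = -8
Q(Z) = -56/Z (Q(Z) = 7*(-8/Z) = -56/Z)
G(N) = 6 + N (G(N) = N + 6*1 = N + 6 = 6 + N)
G(Q(-4)) - 1*103 = (6 - 56/(-4)) - 1*103 = (6 - 56*(-¼)) - 103 = (6 + 14) - 103 = 20 - 103 = -83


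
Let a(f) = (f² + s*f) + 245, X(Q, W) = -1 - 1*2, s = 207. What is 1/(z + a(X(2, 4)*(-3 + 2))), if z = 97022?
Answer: 1/97897 ≈ 1.0215e-5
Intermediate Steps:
X(Q, W) = -3 (X(Q, W) = -1 - 2 = -3)
a(f) = 245 + f² + 207*f (a(f) = (f² + 207*f) + 245 = 245 + f² + 207*f)
1/(z + a(X(2, 4)*(-3 + 2))) = 1/(97022 + (245 + (-3*(-3 + 2))² + 207*(-3*(-3 + 2)))) = 1/(97022 + (245 + (-3*(-1))² + 207*(-3*(-1)))) = 1/(97022 + (245 + 3² + 207*3)) = 1/(97022 + (245 + 9 + 621)) = 1/(97022 + 875) = 1/97897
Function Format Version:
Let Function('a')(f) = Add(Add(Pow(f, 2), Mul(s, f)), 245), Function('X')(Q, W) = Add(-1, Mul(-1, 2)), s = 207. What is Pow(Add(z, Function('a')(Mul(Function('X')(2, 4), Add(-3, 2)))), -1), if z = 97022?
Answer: Rational(1, 97897) ≈ 1.0215e-5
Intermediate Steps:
Function('X')(Q, W) = -3 (Function('X')(Q, W) = Add(-1, -2) = -3)
Function('a')(f) = Add(245, Pow(f, 2), Mul(207, f)) (Function('a')(f) = Add(Add(Pow(f, 2), Mul(207, f)), 245) = Add(245, Pow(f, 2), Mul(207, f)))
Pow(Add(z, Function('a')(Mul(Function('X')(2, 4), Add(-3, 2)))), -1) = Pow(Add(97022, Add(245, Pow(Mul(-3, Add(-3, 2)), 2), Mul(207, Mul(-3, Add(-3, 2))))), -1) = Pow(Add(97022, Add(245, Pow(Mul(-3, -1), 2), Mul(207, Mul(-3, -1)))), -1) = Pow(Add(97022, Add(245, Pow(3, 2), Mul(207, 3))), -1) = Pow(Add(97022, Add(245, 9, 621)), -1) = Pow(Add(97022, 875), -1) = Pow(97897, -1) = Rational(1, 97897)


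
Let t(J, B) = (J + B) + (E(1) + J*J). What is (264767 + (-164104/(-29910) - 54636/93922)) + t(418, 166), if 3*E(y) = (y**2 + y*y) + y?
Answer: 309069591836662/702301755 ≈ 4.4008e+5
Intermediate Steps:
E(y) = y/3 + 2*y**2/3 (E(y) = ((y**2 + y*y) + y)/3 = ((y**2 + y**2) + y)/3 = (2*y**2 + y)/3 = (y + 2*y**2)/3 = y/3 + 2*y**2/3)
t(J, B) = 1 + B + J + J**2 (t(J, B) = (J + B) + ((1/3)*1*(1 + 2*1) + J*J) = (B + J) + ((1/3)*1*(1 + 2) + J**2) = (B + J) + ((1/3)*1*3 + J**2) = (B + J) + (1 + J**2) = 1 + B + J + J**2)
(264767 + (-164104/(-29910) - 54636/93922)) + t(418, 166) = (264767 + (-164104/(-29910) - 54636/93922)) + (1 + 166 + 418 + 418**2) = (264767 + (-164104*(-1/29910) - 54636*1/93922)) + (1 + 166 + 418 + 174724) = (264767 + (82052/14955 - 27318/46961)) + 175309 = (264767 + 3444703282/702301755) + 175309 = 185949773469367/702301755 + 175309 = 309069591836662/702301755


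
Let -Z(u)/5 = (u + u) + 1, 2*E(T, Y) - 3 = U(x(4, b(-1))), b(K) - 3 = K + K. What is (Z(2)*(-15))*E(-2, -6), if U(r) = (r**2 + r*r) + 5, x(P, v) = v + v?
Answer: 3000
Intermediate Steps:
b(K) = 3 + 2*K (b(K) = 3 + (K + K) = 3 + 2*K)
x(P, v) = 2*v
U(r) = 5 + 2*r**2 (U(r) = (r**2 + r**2) + 5 = 2*r**2 + 5 = 5 + 2*r**2)
E(T, Y) = 8 (E(T, Y) = 3/2 + (5 + 2*(2*(3 + 2*(-1)))**2)/2 = 3/2 + (5 + 2*(2*(3 - 2))**2)/2 = 3/2 + (5 + 2*(2*1)**2)/2 = 3/2 + (5 + 2*2**2)/2 = 3/2 + (5 + 2*4)/2 = 3/2 + (5 + 8)/2 = 3/2 + (1/2)*13 = 3/2 + 13/2 = 8)
Z(u) = -5 - 10*u (Z(u) = -5*((u + u) + 1) = -5*(2*u + 1) = -5*(1 + 2*u) = -5 - 10*u)
(Z(2)*(-15))*E(-2, -6) = ((-5 - 10*2)*(-15))*8 = ((-5 - 20)*(-15))*8 = -25*(-15)*8 = 375*8 = 3000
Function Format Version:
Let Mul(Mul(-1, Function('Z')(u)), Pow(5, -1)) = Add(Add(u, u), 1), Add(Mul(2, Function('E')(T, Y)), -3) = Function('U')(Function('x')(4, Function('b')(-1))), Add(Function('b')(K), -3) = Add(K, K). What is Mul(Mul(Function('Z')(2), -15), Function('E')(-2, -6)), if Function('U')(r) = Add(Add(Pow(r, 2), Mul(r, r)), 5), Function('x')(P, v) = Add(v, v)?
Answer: 3000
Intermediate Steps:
Function('b')(K) = Add(3, Mul(2, K)) (Function('b')(K) = Add(3, Add(K, K)) = Add(3, Mul(2, K)))
Function('x')(P, v) = Mul(2, v)
Function('U')(r) = Add(5, Mul(2, Pow(r, 2))) (Function('U')(r) = Add(Add(Pow(r, 2), Pow(r, 2)), 5) = Add(Mul(2, Pow(r, 2)), 5) = Add(5, Mul(2, Pow(r, 2))))
Function('E')(T, Y) = 8 (Function('E')(T, Y) = Add(Rational(3, 2), Mul(Rational(1, 2), Add(5, Mul(2, Pow(Mul(2, Add(3, Mul(2, -1))), 2))))) = Add(Rational(3, 2), Mul(Rational(1, 2), Add(5, Mul(2, Pow(Mul(2, Add(3, -2)), 2))))) = Add(Rational(3, 2), Mul(Rational(1, 2), Add(5, Mul(2, Pow(Mul(2, 1), 2))))) = Add(Rational(3, 2), Mul(Rational(1, 2), Add(5, Mul(2, Pow(2, 2))))) = Add(Rational(3, 2), Mul(Rational(1, 2), Add(5, Mul(2, 4)))) = Add(Rational(3, 2), Mul(Rational(1, 2), Add(5, 8))) = Add(Rational(3, 2), Mul(Rational(1, 2), 13)) = Add(Rational(3, 2), Rational(13, 2)) = 8)
Function('Z')(u) = Add(-5, Mul(-10, u)) (Function('Z')(u) = Mul(-5, Add(Add(u, u), 1)) = Mul(-5, Add(Mul(2, u), 1)) = Mul(-5, Add(1, Mul(2, u))) = Add(-5, Mul(-10, u)))
Mul(Mul(Function('Z')(2), -15), Function('E')(-2, -6)) = Mul(Mul(Add(-5, Mul(-10, 2)), -15), 8) = Mul(Mul(Add(-5, -20), -15), 8) = Mul(Mul(-25, -15), 8) = Mul(375, 8) = 3000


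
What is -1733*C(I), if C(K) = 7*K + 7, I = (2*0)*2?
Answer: -12131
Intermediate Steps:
I = 0 (I = 0*2 = 0)
C(K) = 7 + 7*K
-1733*C(I) = -1733*(7 + 7*0) = -1733*(7 + 0) = -1733*7 = -12131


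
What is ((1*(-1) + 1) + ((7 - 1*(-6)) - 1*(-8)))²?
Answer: 441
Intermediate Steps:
((1*(-1) + 1) + ((7 - 1*(-6)) - 1*(-8)))² = ((-1 + 1) + ((7 + 6) + 8))² = (0 + (13 + 8))² = (0 + 21)² = 21² = 441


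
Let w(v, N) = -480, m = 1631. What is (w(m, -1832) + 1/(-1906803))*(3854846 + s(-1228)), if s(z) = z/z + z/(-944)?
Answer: -832657425494926759/450005508 ≈ -1.8503e+9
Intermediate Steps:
s(z) = 1 - z/944 (s(z) = 1 + z*(-1/944) = 1 - z/944)
(w(m, -1832) + 1/(-1906803))*(3854846 + s(-1228)) = (-480 + 1/(-1906803))*(3854846 + (1 - 1/944*(-1228))) = (-480 - 1/1906803)*(3854846 + (1 + 307/236)) = -915265441*(3854846 + 543/236)/1906803 = -915265441/1906803*909744199/236 = -832657425494926759/450005508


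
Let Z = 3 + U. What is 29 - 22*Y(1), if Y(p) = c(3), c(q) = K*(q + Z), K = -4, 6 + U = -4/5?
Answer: -207/5 ≈ -41.400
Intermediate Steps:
U = -34/5 (U = -6 - 4/5 = -6 - 4*⅕ = -6 - ⅘ = -34/5 ≈ -6.8000)
Z = -19/5 (Z = 3 - 34/5 = -19/5 ≈ -3.8000)
c(q) = 76/5 - 4*q (c(q) = -4*(q - 19/5) = -4*(-19/5 + q) = 76/5 - 4*q)
Y(p) = 16/5 (Y(p) = 76/5 - 4*3 = 76/5 - 12 = 16/5)
29 - 22*Y(1) = 29 - 22*16/5 = 29 - 352/5 = -207/5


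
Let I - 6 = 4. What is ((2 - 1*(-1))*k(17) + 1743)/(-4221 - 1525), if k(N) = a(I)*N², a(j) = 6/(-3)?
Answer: -9/5746 ≈ -0.0015663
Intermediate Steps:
I = 10 (I = 6 + 4 = 10)
a(j) = -2 (a(j) = 6*(-⅓) = -2)
k(N) = -2*N²
((2 - 1*(-1))*k(17) + 1743)/(-4221 - 1525) = ((2 - 1*(-1))*(-2*17²) + 1743)/(-4221 - 1525) = ((2 + 1)*(-2*289) + 1743)/(-5746) = (3*(-578) + 1743)*(-1/5746) = (-1734 + 1743)*(-1/5746) = 9*(-1/5746) = -9/5746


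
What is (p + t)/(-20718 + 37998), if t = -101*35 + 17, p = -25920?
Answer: -14719/8640 ≈ -1.7036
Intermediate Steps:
t = -3518 (t = -3535 + 17 = -3518)
(p + t)/(-20718 + 37998) = (-25920 - 3518)/(-20718 + 37998) = -29438/17280 = -29438*1/17280 = -14719/8640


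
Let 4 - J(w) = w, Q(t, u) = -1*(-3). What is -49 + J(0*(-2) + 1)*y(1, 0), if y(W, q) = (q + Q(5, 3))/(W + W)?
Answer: -89/2 ≈ -44.500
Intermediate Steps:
Q(t, u) = 3
y(W, q) = (3 + q)/(2*W) (y(W, q) = (q + 3)/(W + W) = (3 + q)/((2*W)) = (3 + q)*(1/(2*W)) = (3 + q)/(2*W))
J(w) = 4 - w
-49 + J(0*(-2) + 1)*y(1, 0) = -49 + (4 - (0*(-2) + 1))*((1/2)*(3 + 0)/1) = -49 + (4 - (0 + 1))*((1/2)*1*3) = -49 + (4 - 1*1)*(3/2) = -49 + (4 - 1)*(3/2) = -49 + 3*(3/2) = -49 + 9/2 = -89/2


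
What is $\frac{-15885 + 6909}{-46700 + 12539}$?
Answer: $\frac{2992}{11387} \approx 0.26276$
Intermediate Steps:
$\frac{-15885 + 6909}{-46700 + 12539} = - \frac{8976}{-34161} = \left(-8976\right) \left(- \frac{1}{34161}\right) = \frac{2992}{11387}$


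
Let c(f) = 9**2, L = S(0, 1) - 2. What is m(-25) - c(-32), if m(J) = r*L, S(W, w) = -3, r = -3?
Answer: -66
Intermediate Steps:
L = -5 (L = -3 - 2 = -5)
c(f) = 81
m(J) = 15 (m(J) = -3*(-5) = 15)
m(-25) - c(-32) = 15 - 1*81 = 15 - 81 = -66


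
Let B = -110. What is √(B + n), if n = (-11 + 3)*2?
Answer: 3*I*√14 ≈ 11.225*I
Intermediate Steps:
n = -16 (n = -8*2 = -16)
√(B + n) = √(-110 - 16) = √(-126) = 3*I*√14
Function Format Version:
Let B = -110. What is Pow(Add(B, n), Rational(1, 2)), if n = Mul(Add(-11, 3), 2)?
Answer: Mul(3, I, Pow(14, Rational(1, 2))) ≈ Mul(11.225, I)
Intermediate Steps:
n = -16 (n = Mul(-8, 2) = -16)
Pow(Add(B, n), Rational(1, 2)) = Pow(Add(-110, -16), Rational(1, 2)) = Pow(-126, Rational(1, 2)) = Mul(3, I, Pow(14, Rational(1, 2)))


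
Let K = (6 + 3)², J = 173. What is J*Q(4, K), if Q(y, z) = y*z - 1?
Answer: 55879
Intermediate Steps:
K = 81 (K = 9² = 81)
Q(y, z) = -1 + y*z
J*Q(4, K) = 173*(-1 + 4*81) = 173*(-1 + 324) = 173*323 = 55879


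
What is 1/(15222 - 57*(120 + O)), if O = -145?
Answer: 1/16647 ≈ 6.0071e-5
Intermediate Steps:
1/(15222 - 57*(120 + O)) = 1/(15222 - 57*(120 - 145)) = 1/(15222 - 57*(-25)) = 1/(15222 + 1425) = 1/16647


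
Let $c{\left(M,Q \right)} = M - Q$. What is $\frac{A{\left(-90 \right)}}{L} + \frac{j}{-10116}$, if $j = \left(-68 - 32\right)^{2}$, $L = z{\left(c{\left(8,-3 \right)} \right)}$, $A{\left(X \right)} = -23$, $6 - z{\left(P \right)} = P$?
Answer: $\frac{45667}{12645} \approx 3.6115$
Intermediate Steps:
$z{\left(P \right)} = 6 - P$
$L = -5$ ($L = 6 - \left(8 - -3\right) = 6 - \left(8 + 3\right) = 6 - 11 = -5$)
$j = 10000$ ($j = \left(-100\right)^{2} = 10000$)
$\frac{A{\left(-90 \right)}}{L} + \frac{j}{-10116} = - \frac{23}{-5} + \frac{10000}{-10116} = \left(-23\right) \left(- \frac{1}{5}\right) + 10000 \left(- \frac{1}{10116}\right) = \frac{23}{5} - \frac{2500}{2529} = \frac{45667}{12645}$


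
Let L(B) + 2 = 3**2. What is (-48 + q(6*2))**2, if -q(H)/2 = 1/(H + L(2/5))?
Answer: 835396/361 ≈ 2314.1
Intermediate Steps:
L(B) = 7 (L(B) = -2 + 3**2 = -2 + 9 = 7)
q(H) = -2/(7 + H) (q(H) = -2/(H + 7) = -2/(7 + H))
(-48 + q(6*2))**2 = (-48 - 2/(7 + 6*2))**2 = (-48 - 2/(7 + 12))**2 = (-48 - 2/19)**2 = (-914/19)**2 = 835396/361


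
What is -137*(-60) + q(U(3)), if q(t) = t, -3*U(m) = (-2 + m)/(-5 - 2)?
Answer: 172621/21 ≈ 8220.0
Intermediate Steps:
U(m) = -2/21 + m/21 (U(m) = -(-2 + m)/(3*(-5 - 2)) = -(-2 + m)/(3*(-7)) = -(-2 + m)*(-1)/(3*7) = -(2/7 - m/7)/3 = -2/21 + m/21)
-137*(-60) + q(U(3)) = -137*(-60) + (-2/21 + (1/21)*3) = 8220 + (-2/21 + ⅐) = 8220 + 1/21 = 172621/21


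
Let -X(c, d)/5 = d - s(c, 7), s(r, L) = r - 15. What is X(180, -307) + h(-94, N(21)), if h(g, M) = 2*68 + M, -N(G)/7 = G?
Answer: 2349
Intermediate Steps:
N(G) = -7*G
s(r, L) = -15 + r
h(g, M) = 136 + M
X(c, d) = -75 - 5*d + 5*c (X(c, d) = -5*(d - (-15 + c)) = -5*(d + (15 - c)) = -5*(15 + d - c) = -75 - 5*d + 5*c)
X(180, -307) + h(-94, N(21)) = (-75 - 5*(-307) + 5*180) + (136 - 7*21) = (-75 + 1535 + 900) + (136 - 147) = 2360 - 11 = 2349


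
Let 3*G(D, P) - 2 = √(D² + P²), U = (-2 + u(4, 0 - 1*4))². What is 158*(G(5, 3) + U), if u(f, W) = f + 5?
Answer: 23542/3 + 158*√34/3 ≈ 8154.4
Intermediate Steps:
u(f, W) = 5 + f
U = 49 (U = (-2 + (5 + 4))² = (-2 + 9)² = 7² = 49)
G(D, P) = ⅔ + √(D² + P²)/3
158*(G(5, 3) + U) = 158*((⅔ + √(5² + 3²)/3) + 49) = 158*((⅔ + √(25 + 9)/3) + 49) = 158*((⅔ + √34/3) + 49) = 158*(149/3 + √34/3) = 23542/3 + 158*√34/3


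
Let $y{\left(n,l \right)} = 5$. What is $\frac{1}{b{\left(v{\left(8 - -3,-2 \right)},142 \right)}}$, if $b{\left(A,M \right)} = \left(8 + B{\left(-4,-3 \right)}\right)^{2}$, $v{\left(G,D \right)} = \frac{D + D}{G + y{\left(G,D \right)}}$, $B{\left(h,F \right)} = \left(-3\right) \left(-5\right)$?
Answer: $\frac{1}{529} \approx 0.0018904$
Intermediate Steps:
$B{\left(h,F \right)} = 15$
$v{\left(G,D \right)} = \frac{2 D}{5 + G}$ ($v{\left(G,D \right)} = \frac{D + D}{G + 5} = \frac{2 D}{5 + G}$)
$b{\left(A,M \right)} = 529$ ($b{\left(A,M \right)} = \left(8 + 15\right)^{2} = 23^{2} = 529$)
$\frac{1}{b{\left(v{\left(8 - -3,-2 \right)},142 \right)}} = \frac{1}{529}$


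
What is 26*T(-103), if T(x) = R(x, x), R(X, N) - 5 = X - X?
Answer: 130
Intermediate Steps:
R(X, N) = 5 (R(X, N) = 5 + (X - X) = 5 + 0 = 5)
T(x) = 5
26*T(-103) = 26*5 = 130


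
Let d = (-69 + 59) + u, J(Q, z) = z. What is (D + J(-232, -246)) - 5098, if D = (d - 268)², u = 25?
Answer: 58665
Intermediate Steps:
d = 15 (d = (-69 + 59) + 25 = -10 + 25 = 15)
D = 64009 (D = (15 - 268)² = (-253)² = 64009)
(D + J(-232, -246)) - 5098 = (64009 - 246) - 5098 = 63763 - 5098 = 58665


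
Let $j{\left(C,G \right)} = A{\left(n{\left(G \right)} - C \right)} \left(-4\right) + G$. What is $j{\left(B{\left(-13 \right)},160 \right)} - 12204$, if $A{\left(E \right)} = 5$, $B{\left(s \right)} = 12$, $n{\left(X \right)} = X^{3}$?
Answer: $-12064$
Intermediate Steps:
$j{\left(C,G \right)} = -20 + G$ ($j{\left(C,G \right)} = 5 \left(-4\right) + G = -20 + G$)
$j{\left(B{\left(-13 \right)},160 \right)} - 12204 = \left(-20 + 160\right) - 12204 = 140 - 12204 = -12064$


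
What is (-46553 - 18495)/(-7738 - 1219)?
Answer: 65048/8957 ≈ 7.2623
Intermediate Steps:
(-46553 - 18495)/(-7738 - 1219) = -65048/(-8957) = -65048*(-1/8957) = 65048/8957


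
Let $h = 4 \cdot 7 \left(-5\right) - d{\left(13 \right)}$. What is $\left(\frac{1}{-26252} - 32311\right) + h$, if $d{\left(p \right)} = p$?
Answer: $- \frac{852244929}{26252} \approx -32464.0$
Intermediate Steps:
$h = -153$ ($h = 4 \cdot 7 \left(-5\right) - 13 = 28 \left(-5\right) - 13 = -140 - 13 = -153$)
$\left(\frac{1}{-26252} - 32311\right) + h = \left(\frac{1}{-26252} - 32311\right) - 153 = \left(- \frac{1}{26252} - 32311\right) - 153 = - \frac{848228373}{26252} - 153 = - \frac{852244929}{26252}$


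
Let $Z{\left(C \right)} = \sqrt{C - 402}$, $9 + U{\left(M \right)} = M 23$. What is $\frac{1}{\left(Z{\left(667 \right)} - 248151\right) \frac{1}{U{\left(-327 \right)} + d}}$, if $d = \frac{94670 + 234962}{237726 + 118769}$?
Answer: $\frac{333028284899709}{10976288281745660} + \frac{1342038859 \sqrt{265}}{10976288281745660} \approx 0.030343$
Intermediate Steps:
$d = \frac{329632}{356495} \approx 0.92465$
$U{\left(M \right)} = -9 + 23 M$ ($U{\left(M \right)} = -9 + M 23 = -9 + 23 M$)
$Z{\left(C \right)} = \sqrt{-402 + C}$
$\frac{1}{\left(Z{\left(667 \right)} - 248151\right) \frac{1}{U{\left(-327 \right)} + d}} = \frac{1}{\left(\sqrt{-402 + 667} - 248151\right) \frac{1}{\left(-9 + 23 \left(-327\right)\right) + \frac{329632}{356495}}} = \frac{1}{\left(\sqrt{265} - 248151\right) \frac{1}{\left(-9 - 7521\right) + \frac{329632}{356495}}} = \frac{1}{\left(-248151 + \sqrt{265}\right) \frac{1}{-7530 + \frac{329632}{356495}}} = \frac{1}{\left(-248151 + \sqrt{265}\right) \frac{1}{- \frac{2684077718}{356495}}} = \frac{1}{\left(-248151 + \sqrt{265}\right) \left(- \frac{356495}{2684077718}\right)} = \frac{1}{\frac{88464590745}{2684077718} - \frac{356495 \sqrt{265}}{2684077718}}$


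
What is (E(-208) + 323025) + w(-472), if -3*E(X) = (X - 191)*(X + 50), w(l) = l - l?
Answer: 302011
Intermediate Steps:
w(l) = 0
E(X) = -(-191 + X)*(50 + X)/3 (E(X) = -(X - 191)*(X + 50)/3 = -(-191 + X)*(50 + X)/3)
(E(-208) + 323025) + w(-472) = ((9550/3 + 47*(-208) - ⅓*(-208)²) + 323025) + 0 = ((9550/3 - 9776 - ⅓*43264) + 323025) + 0 = ((9550/3 - 9776 - 43264/3) + 323025) + 0 = (-21014 + 323025) + 0 = 302011 + 0 = 302011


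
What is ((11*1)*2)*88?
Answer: 1936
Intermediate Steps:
((11*1)*2)*88 = (11*2)*88 = 22*88 = 1936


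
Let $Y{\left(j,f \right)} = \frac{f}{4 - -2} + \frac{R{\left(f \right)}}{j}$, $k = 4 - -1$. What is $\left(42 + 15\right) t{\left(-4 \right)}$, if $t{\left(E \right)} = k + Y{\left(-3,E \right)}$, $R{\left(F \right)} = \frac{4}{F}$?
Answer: $266$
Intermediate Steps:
$k = 5$ ($k = 4 + 1 = 5$)
$Y{\left(j,f \right)} = \frac{f}{6} + \frac{4}{f j}$ ($Y{\left(j,f \right)} = \frac{f}{4 - -2} + \frac{4 \frac{1}{f}}{j} = \frac{f}{4 + 2} + \frac{4}{f j} = \frac{f}{6} + \frac{4}{f j}$)
$t{\left(E \right)} = 5 - \frac{4}{3 E} + \frac{E}{6}$ ($t{\left(E \right)} = 5 + \left(\frac{E}{6} + \frac{4}{E \left(-3\right)}\right) = 5 + \left(\frac{E}{6} + 4 \frac{1}{E} \left(- \frac{1}{3}\right)\right) = 5 + \left(\frac{E}{6} - \frac{4}{3 E}\right) = 5 + \left(- \frac{4}{3 E} + \frac{E}{6}\right) = 5 - \frac{4}{3 E} + \frac{E}{6}$)
$\left(42 + 15\right) t{\left(-4 \right)} = \left(42 + 15\right) \frac{-8 - 4 \left(30 - 4\right)}{6 \left(-4\right)} = 57 \cdot \frac{1}{6} \left(- \frac{1}{4}\right) \left(-8 - 104\right) = 57 \cdot \frac{1}{6} \left(- \frac{1}{4}\right) \left(-112\right) = 57 \cdot \frac{14}{3} = 266$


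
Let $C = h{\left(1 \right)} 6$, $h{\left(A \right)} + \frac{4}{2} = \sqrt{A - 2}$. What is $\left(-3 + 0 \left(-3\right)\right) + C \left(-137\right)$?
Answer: $1641 - 822 i \approx 1641.0 - 822.0 i$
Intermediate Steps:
$h{\left(A \right)} = -2 + \sqrt{-2 + A}$ ($h{\left(A \right)} = -2 + \sqrt{A - 2} = -2 + \sqrt{-2 + A}$)
$C = -12 + 6 i$ ($C = \left(-2 + \sqrt{-2 + 1}\right) 6 = \left(-2 + \sqrt{-1}\right) 6 = \left(-2 + i\right) 6 = -12 + 6 i \approx -12.0 + 6.0 i$)
$\left(-3 + 0 \left(-3\right)\right) + C \left(-137\right) = \left(-3 + 0 \left(-3\right)\right) + \left(-12 + 6 i\right) \left(-137\right) = \left(-3 + 0\right) + \left(1644 - 822 i\right) = -3 + \left(1644 - 822 i\right) = 1641 - 822 i$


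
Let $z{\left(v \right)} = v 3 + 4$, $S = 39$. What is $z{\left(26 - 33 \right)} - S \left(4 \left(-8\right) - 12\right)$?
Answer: $1699$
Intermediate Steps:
$z{\left(v \right)} = 4 + 3 v$ ($z{\left(v \right)} = 3 v + 4 = 4 + 3 v$)
$z{\left(26 - 33 \right)} - S \left(4 \left(-8\right) - 12\right) = \left(4 + 3 \left(26 - 33\right)\right) - 39 \left(4 \left(-8\right) - 12\right) = \left(4 + 3 \left(-7\right)\right) - 39 \left(-32 - 12\right) = \left(4 - 21\right) - 39 \left(-44\right) = -17 - -1716 = -17 + 1716 = 1699$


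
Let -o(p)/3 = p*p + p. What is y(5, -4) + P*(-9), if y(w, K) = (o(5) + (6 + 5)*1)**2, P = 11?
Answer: 6142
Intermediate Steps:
o(p) = -3*p - 3*p**2 (o(p) = -3*(p*p + p) = -3*(p**2 + p) = -3*(p + p**2) = -3*p - 3*p**2)
y(w, K) = 6241 (y(w, K) = (-3*5*(1 + 5) + (6 + 5)*1)**2 = (-3*5*6 + 11*1)**2 = (-90 + 11)**2 = (-79)**2 = 6241)
y(5, -4) + P*(-9) = 6241 + 11*(-9) = 6241 - 99 = 6142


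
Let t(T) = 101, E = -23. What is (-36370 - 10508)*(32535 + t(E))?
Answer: -1529910408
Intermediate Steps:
(-36370 - 10508)*(32535 + t(E)) = (-36370 - 10508)*(32535 + 101) = -46878*32636 = -1529910408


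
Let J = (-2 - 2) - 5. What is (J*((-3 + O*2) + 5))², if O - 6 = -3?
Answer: 5184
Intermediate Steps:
O = 3 (O = 6 - 3 = 3)
J = -9 (J = -4 - 5 = -9)
(J*((-3 + O*2) + 5))² = (-9*((-3 + 3*2) + 5))² = (-9*((-3 + 6) + 5))² = (-9*(3 + 5))² = (-9*8)² = (-72)² = 5184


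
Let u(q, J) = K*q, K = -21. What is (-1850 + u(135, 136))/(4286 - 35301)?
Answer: 937/6203 ≈ 0.15106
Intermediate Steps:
u(q, J) = -21*q
(-1850 + u(135, 136))/(4286 - 35301) = (-1850 - 21*135)/(4286 - 35301) = (-1850 - 2835)/(-31015) = -4685*(-1/31015) = 937/6203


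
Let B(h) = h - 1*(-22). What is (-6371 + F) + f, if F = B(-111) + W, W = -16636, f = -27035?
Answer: -50131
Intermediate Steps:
B(h) = 22 + h (B(h) = h + 22 = 22 + h)
F = -16725 (F = (22 - 111) - 16636 = -89 - 16636 = -16725)
(-6371 + F) + f = (-6371 - 16725) - 27035 = -23096 - 27035 = -50131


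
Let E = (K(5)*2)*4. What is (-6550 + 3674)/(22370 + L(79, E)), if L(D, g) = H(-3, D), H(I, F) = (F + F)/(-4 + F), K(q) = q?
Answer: -53925/419477 ≈ -0.12855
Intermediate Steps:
E = 40 (E = (5*2)*4 = 10*4 = 40)
H(I, F) = 2*F/(-4 + F) (H(I, F) = (2*F)/(-4 + F) = 2*F/(-4 + F))
L(D, g) = 2*D/(-4 + D)
(-6550 + 3674)/(22370 + L(79, E)) = (-6550 + 3674)/(22370 + 2*79/(-4 + 79)) = -2876/(22370 + 2*79/75) = -2876/(22370 + 2*79*(1/75)) = -2876/(22370 + 158/75) = -2876/1677908/75 = -2876*75/1677908 = -53925/419477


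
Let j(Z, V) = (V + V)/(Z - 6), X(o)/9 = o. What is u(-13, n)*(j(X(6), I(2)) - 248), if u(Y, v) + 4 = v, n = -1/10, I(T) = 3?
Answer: 81303/80 ≈ 1016.3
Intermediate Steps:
n = -⅒ (n = -1*⅒ = -⅒ ≈ -0.10000)
u(Y, v) = -4 + v
X(o) = 9*o
j(Z, V) = 2*V/(-6 + Z) (j(Z, V) = (2*V)/(-6 + Z) = 2*V/(-6 + Z))
u(-13, n)*(j(X(6), I(2)) - 248) = (-4 - ⅒)*(2*3/(-6 + 9*6) - 248) = -41*(2*3/(-6 + 54) - 248)/10 = -41*(2*3/48 - 248)/10 = -41*(2*3*(1/48) - 248)/10 = -41*(⅛ - 248)/10 = -41/10*(-1983/8) = 81303/80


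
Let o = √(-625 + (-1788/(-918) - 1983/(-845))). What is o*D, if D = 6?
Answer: 4*I*√1705268215/1105 ≈ 149.48*I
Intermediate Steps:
o = 2*I*√1705268215/3315 (o = √(-625 + (-1788*(-1/918) - 1983*(-1/845))) = √(-625 + (298/153 + 1983/845)) = √(-625 + 555209/129285) = √(-80247916/129285) = 2*I*√1705268215/3315 ≈ 24.914*I)
o*D = (2*I*√1705268215/3315)*6 = 4*I*√1705268215/1105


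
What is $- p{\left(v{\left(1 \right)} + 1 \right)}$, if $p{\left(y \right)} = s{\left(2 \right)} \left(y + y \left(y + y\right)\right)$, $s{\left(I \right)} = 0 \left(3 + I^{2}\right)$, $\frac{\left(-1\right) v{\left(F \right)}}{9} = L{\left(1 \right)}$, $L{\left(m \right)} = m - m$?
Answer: $0$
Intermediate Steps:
$L{\left(m \right)} = 0$
$v{\left(F \right)} = 0$ ($v{\left(F \right)} = \left(-9\right) 0 = 0$)
$s{\left(I \right)} = 0$
$p{\left(y \right)} = 0$ ($p{\left(y \right)} = 0 \left(y + y \left(y + y\right)\right) = 0 \left(y + y 2 y\right) = 0 \left(y + 2 y^{2}\right) = 0$)
$- p{\left(v{\left(1 \right)} + 1 \right)} = \left(-1\right) 0 = 0$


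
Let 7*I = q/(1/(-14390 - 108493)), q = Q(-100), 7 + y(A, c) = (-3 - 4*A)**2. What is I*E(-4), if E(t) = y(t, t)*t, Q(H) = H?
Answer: -7962818400/7 ≈ -1.1375e+9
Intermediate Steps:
y(A, c) = -7 + (-3 - 4*A)**2
q = -100
I = 12288300/7 (I = (-100/(1/(-14390 - 108493)))/7 = (-100/(1/(-122883)))/7 = (-100/(-1/122883))/7 = (-100*(-122883))/7 = (1/7)*12288300 = 12288300/7 ≈ 1.7555e+6)
E(t) = t*(-7 + (3 + 4*t)**2) (E(t) = (-7 + (3 + 4*t)**2)*t = t*(-7 + (3 + 4*t)**2))
I*E(-4) = 12288300*(-4*(-7 + (3 + 4*(-4))**2))/7 = 12288300*(-4*(-7 + (3 - 16)**2))/7 = 12288300*(-4*(-7 + (-13)**2))/7 = 12288300*(-4*(-7 + 169))/7 = 12288300*(-4*162)/7 = (12288300/7)*(-648) = -7962818400/7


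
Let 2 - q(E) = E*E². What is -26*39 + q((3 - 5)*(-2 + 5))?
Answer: -796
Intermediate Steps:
q(E) = 2 - E³ (q(E) = 2 - E*E² = 2 - E³)
-26*39 + q((3 - 5)*(-2 + 5)) = -26*39 + (2 - ((3 - 5)*(-2 + 5))³) = -1014 + (2 - (-2*3)³) = -1014 + (2 - 1*(-6)³) = -1014 + (2 - 1*(-216)) = -1014 + (2 + 216) = -1014 + 218 = -796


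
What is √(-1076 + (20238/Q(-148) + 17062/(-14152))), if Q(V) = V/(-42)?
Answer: 3*√8884281609105/130906 ≈ 68.308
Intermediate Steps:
Q(V) = -V/42 (Q(V) = V*(-1/42) = -V/42)
√(-1076 + (20238/Q(-148) + 17062/(-14152))) = √(-1076 + (20238/((-1/42*(-148))) + 17062/(-14152))) = √(-1076 + (20238/(74/21) + 17062*(-1/14152))) = √(-1076 + (20238*(21/74) - 8531/7076)) = √(-1076 + (212499/37 - 8531/7076)) = √(-1076 + 1503327277/261812) = √(1221617565/261812) = 3*√8884281609105/130906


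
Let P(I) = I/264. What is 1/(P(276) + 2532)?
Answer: 22/55727 ≈ 0.00039478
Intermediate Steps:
P(I) = I/264 (P(I) = I*(1/264) = I/264)
1/(P(276) + 2532) = 1/((1/264)*276 + 2532) = 1/(23/22 + 2532) = 1/(55727/22) = 22/55727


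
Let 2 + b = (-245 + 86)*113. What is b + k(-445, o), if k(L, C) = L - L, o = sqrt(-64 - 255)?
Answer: -17969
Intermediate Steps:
o = I*sqrt(319) (o = sqrt(-319) = I*sqrt(319) ≈ 17.861*I)
b = -17969 (b = -2 + (-245 + 86)*113 = -2 - 159*113 = -2 - 17967 = -17969)
k(L, C) = 0
b + k(-445, o) = -17969 + 0 = -17969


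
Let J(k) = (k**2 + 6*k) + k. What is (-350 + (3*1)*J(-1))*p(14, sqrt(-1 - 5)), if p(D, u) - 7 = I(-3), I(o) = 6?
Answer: -4784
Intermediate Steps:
J(k) = k**2 + 7*k
p(D, u) = 13 (p(D, u) = 7 + 6 = 13)
(-350 + (3*1)*J(-1))*p(14, sqrt(-1 - 5)) = (-350 + (3*1)*(-(7 - 1)))*13 = (-350 + 3*(-1*6))*13 = (-350 + 3*(-6))*13 = (-350 - 18)*13 = -368*13 = -4784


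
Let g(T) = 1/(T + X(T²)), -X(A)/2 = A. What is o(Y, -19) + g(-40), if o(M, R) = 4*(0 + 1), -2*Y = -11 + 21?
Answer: 12959/3240 ≈ 3.9997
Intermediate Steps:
Y = -5 (Y = -(-11 + 21)/2 = -½*10 = -5)
o(M, R) = 4 (o(M, R) = 4*1 = 4)
X(A) = -2*A
g(T) = 1/(T - 2*T²)
o(Y, -19) + g(-40) = 4 - 1/(-40*(-1 + 2*(-40))) = 4 - 1*(-1/40)/(-1 - 80) = 4 - 1*(-1/40)/(-81) = 4 - 1*(-1/40)*(-1/81) = 4 - 1/3240 = 12959/3240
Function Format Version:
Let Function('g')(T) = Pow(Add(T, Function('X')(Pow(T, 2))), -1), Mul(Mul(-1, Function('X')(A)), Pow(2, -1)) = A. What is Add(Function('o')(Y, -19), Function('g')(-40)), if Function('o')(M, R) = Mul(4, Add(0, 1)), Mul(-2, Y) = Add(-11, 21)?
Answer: Rational(12959, 3240) ≈ 3.9997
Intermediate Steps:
Y = -5 (Y = Mul(Rational(-1, 2), Add(-11, 21)) = Mul(Rational(-1, 2), 10) = -5)
Function('o')(M, R) = 4 (Function('o')(M, R) = Mul(4, 1) = 4)
Function('X')(A) = Mul(-2, A)
Function('g')(T) = Pow(Add(T, Mul(-2, Pow(T, 2))), -1)
Add(Function('o')(Y, -19), Function('g')(-40)) = Add(4, Mul(-1, Pow(-40, -1), Pow(Add(-1, Mul(2, -40)), -1))) = Add(4, Mul(-1, Rational(-1, 40), Pow(Add(-1, -80), -1))) = Add(4, Mul(-1, Rational(-1, 40), Pow(-81, -1))) = Add(4, Mul(-1, Rational(-1, 40), Rational(-1, 81))) = Add(4, Rational(-1, 3240)) = Rational(12959, 3240)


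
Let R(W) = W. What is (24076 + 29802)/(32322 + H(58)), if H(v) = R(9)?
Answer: 53878/32331 ≈ 1.6665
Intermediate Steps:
H(v) = 9
(24076 + 29802)/(32322 + H(58)) = (24076 + 29802)/(32322 + 9) = 53878/32331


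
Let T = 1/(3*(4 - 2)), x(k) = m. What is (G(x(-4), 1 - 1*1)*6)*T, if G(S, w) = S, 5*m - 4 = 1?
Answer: 1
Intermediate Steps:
m = 1 (m = 4/5 + (1/5)*1 = 4/5 + 1/5 = 1)
x(k) = 1
T = 1/6 (T = 1/(3*2) = 1/6 ≈ 0.16667)
(G(x(-4), 1 - 1*1)*6)*T = (1*6)*(1/6) = 6*(1/6) = 1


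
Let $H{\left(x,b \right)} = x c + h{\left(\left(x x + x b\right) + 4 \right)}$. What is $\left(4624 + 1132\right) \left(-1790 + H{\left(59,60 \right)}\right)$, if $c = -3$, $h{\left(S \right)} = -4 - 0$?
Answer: $-11345076$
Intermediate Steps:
$h{\left(S \right)} = -4$ ($h{\left(S \right)} = -4 + 0 = -4$)
$H{\left(x,b \right)} = -4 - 3 x$ ($H{\left(x,b \right)} = x \left(-3\right) - 4 = - 3 x - 4 = -4 - 3 x$)
$\left(4624 + 1132\right) \left(-1790 + H{\left(59,60 \right)}\right) = \left(4624 + 1132\right) \left(-1790 - 181\right) = 5756 \left(-1790 - 181\right) = 5756 \left(-1971\right) = -11345076$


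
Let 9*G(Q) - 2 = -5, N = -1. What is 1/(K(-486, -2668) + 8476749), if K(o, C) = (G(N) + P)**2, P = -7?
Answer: 9/76291225 ≈ 1.1797e-7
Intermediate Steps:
G(Q) = -1/3 (G(Q) = 2/9 + (1/9)*(-5) = 2/9 - 5/9 = -1/3)
K(o, C) = 484/9 (K(o, C) = (-1/3 - 7)**2 = (-22/3)**2 = 484/9)
1/(K(-486, -2668) + 8476749) = 1/(484/9 + 8476749) = 1/(76291225/9) = 9/76291225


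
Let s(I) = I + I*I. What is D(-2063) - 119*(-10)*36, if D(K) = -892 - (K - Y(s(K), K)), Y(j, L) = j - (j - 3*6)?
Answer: 44029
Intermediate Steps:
s(I) = I + I**2
Y(j, L) = 18 (Y(j, L) = j - (j - 18) = j - (-18 + j) = j + (18 - j) = 18)
D(K) = -874 - K (D(K) = -892 - (K - 1*18) = -892 - (K - 18) = -892 - (-18 + K) = -892 + (18 - K) = -874 - K)
D(-2063) - 119*(-10)*36 = (-874 - 1*(-2063)) - 119*(-10)*36 = (-874 + 2063) - (-1190)*36 = 1189 - 1*(-42840) = 1189 + 42840 = 44029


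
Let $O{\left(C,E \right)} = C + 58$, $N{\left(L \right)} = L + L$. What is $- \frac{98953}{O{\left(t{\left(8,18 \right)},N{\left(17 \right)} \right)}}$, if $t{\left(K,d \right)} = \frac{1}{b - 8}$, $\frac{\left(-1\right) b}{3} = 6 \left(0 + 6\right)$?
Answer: $- \frac{11478548}{6727} \approx -1706.3$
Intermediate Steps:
$N{\left(L \right)} = 2 L$
$b = -108$ ($b = - 3 \cdot 6 \left(0 + 6\right) = - 3 \cdot 6 \cdot 6 = \left(-3\right) 36 = -108$)
$t{\left(K,d \right)} = - \frac{1}{116}$ ($t{\left(K,d \right)} = \frac{1}{-108 - 8} = \frac{1}{-116} = - \frac{1}{116}$)
$O{\left(C,E \right)} = 58 + C$
$- \frac{98953}{O{\left(t{\left(8,18 \right)},N{\left(17 \right)} \right)}} = - \frac{98953}{58 - \frac{1}{116}} = - \frac{98953}{\frac{6727}{116}} = \left(-98953\right) \frac{116}{6727} = - \frac{11478548}{6727}$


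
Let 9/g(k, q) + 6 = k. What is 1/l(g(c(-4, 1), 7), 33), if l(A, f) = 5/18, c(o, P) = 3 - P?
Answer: 18/5 ≈ 3.6000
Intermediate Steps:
g(k, q) = 9/(-6 + k)
l(A, f) = 5/18 (l(A, f) = 5*(1/18) = 5/18)
1/l(g(c(-4, 1), 7), 33) = 1/(5/18) = 18/5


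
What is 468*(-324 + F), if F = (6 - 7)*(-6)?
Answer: -148824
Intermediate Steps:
F = 6 (F = -1*(-6) = 6)
468*(-324 + F) = 468*(-324 + 6) = 468*(-318) = -148824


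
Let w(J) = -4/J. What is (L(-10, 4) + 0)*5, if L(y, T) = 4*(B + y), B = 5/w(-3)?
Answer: -125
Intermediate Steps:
B = 15/4 (B = 5/((-4/(-3))) = 5/((-4*(-⅓))) = 5/(4/3) = 5*(¾) = 15/4 ≈ 3.7500)
L(y, T) = 15 + 4*y (L(y, T) = 4*(15/4 + y) = 15 + 4*y)
(L(-10, 4) + 0)*5 = ((15 + 4*(-10)) + 0)*5 = ((15 - 40) + 0)*5 = (-25 + 0)*5 = -25*5 = -125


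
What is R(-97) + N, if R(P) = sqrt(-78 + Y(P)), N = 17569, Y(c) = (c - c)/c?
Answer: 17569 + I*sqrt(78) ≈ 17569.0 + 8.8318*I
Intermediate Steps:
Y(c) = 0 (Y(c) = 0/c = 0)
R(P) = I*sqrt(78) (R(P) = sqrt(-78 + 0) = sqrt(-78) = I*sqrt(78))
R(-97) + N = I*sqrt(78) + 17569 = 17569 + I*sqrt(78)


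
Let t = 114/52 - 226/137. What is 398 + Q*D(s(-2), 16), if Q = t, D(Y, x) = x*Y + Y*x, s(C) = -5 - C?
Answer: 616054/1781 ≈ 345.90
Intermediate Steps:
D(Y, x) = 2*Y*x (D(Y, x) = Y*x + Y*x = 2*Y*x)
t = 1933/3562 (t = 114*(1/52) - 226*1/137 = 57/26 - 226/137 = 1933/3562 ≈ 0.54267)
Q = 1933/3562 ≈ 0.54267
398 + Q*D(s(-2), 16) = 398 + 1933*(2*(-5 - 1*(-2))*16)/3562 = 398 + 1933*(2*(-5 + 2)*16)/3562 = 398 + 1933*(2*(-3)*16)/3562 = 398 + (1933/3562)*(-96) = 398 - 92784/1781 = 616054/1781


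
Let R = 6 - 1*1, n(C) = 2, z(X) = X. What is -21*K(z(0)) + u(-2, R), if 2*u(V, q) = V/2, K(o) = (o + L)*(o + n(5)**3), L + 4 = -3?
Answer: 2351/2 ≈ 1175.5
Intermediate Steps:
L = -7 (L = -4 - 3 = -7)
R = 5 (R = 6 - 1 = 5)
K(o) = (-7 + o)*(8 + o) (K(o) = (o - 7)*(o + 2**3) = (-7 + o)*(o + 8) = (-7 + o)*(8 + o))
u(V, q) = V/4 (u(V, q) = (V/2)/2 = V/4)
-21*K(z(0)) + u(-2, R) = -21*(-56 + 0 + 0**2) + (1/4)*(-2) = -21*(-56 + 0 + 0) - 1/2 = -21*(-56) - 1/2 = 1176 - 1/2 = 2351/2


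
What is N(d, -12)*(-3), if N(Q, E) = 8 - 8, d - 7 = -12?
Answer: 0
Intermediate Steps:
d = -5 (d = 7 - 12 = -5)
N(Q, E) = 0
N(d, -12)*(-3) = 0*(-3) = 0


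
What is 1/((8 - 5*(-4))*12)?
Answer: 1/336 ≈ 0.0029762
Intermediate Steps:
1/((8 - 5*(-4))*12) = 1/((8 + 20)*12) = 1/(28*12) = 1/336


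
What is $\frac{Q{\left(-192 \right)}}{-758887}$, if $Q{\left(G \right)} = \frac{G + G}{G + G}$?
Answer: $- \frac{1}{758887} \approx -1.3177 \cdot 10^{-6}$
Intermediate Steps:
$Q{\left(G \right)} = 1$ ($Q{\left(G \right)} = \frac{2 G}{2 G} = 2 G \frac{1}{2 G} = 1$)
$\frac{Q{\left(-192 \right)}}{-758887} = 1 \frac{1}{-758887} = 1 \left(- \frac{1}{758887}\right) = - \frac{1}{758887}$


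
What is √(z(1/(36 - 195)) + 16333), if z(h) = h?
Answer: √412914414/159 ≈ 127.80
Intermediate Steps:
√(z(1/(36 - 195)) + 16333) = √(1/(36 - 195) + 16333) = √(1/(-159) + 16333) = √(-1/159 + 16333) = √(2596946/159) = √412914414/159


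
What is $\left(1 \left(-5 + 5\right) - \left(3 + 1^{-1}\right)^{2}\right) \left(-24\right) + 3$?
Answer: $387$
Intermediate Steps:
$\left(1 \left(-5 + 5\right) - \left(3 + 1^{-1}\right)^{2}\right) \left(-24\right) + 3 = \left(1 \cdot 0 - \left(3 + 1\right)^{2}\right) \left(-24\right) + 3 = \left(0 - 4^{2}\right) \left(-24\right) + 3 = \left(0 - 16\right) \left(-24\right) + 3 = \left(-16\right) \left(-24\right) + 3 = 384 + 3 = 387$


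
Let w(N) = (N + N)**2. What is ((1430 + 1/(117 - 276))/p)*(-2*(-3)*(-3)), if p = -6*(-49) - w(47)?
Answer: 682107/226363 ≈ 3.0133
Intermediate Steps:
w(N) = 4*N**2 (w(N) = (2*N)**2 = 4*N**2)
p = -8542 (p = -6*(-49) - 4*47**2 = 294 - 4*2209 = 294 - 1*8836 = 294 - 8836 = -8542)
((1430 + 1/(117 - 276))/p)*(-2*(-3)*(-3)) = ((1430 + 1/(117 - 276))/(-8542))*(-2*(-3)*(-3)) = ((1430 + 1/(-159))*(-1/8542))*(6*(-3)) = ((1430 - 1/159)*(-1/8542))*(-18) = ((227369/159)*(-1/8542))*(-18) = -227369/1358178*(-18) = 682107/226363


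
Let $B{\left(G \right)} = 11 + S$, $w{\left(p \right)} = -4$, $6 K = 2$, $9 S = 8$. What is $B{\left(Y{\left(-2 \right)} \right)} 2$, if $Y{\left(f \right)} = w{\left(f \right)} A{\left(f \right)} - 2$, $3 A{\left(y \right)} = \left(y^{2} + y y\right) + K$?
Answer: $\frac{214}{9} \approx 23.778$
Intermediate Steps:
$S = \frac{8}{9}$ ($S = \frac{1}{9} \cdot 8 = \frac{8}{9} \approx 0.88889$)
$K = \frac{1}{3}$ ($K = \frac{1}{6} \cdot 2 = \frac{1}{3} \approx 0.33333$)
$A{\left(y \right)} = \frac{1}{9} + \frac{2 y^{2}}{3}$ ($A{\left(y \right)} = \frac{\left(y^{2} + y y\right) + \frac{1}{3}}{3} = \frac{\left(y^{2} + y^{2}\right) + \frac{1}{3}}{3} = \frac{2 y^{2} + \frac{1}{3}}{3} = \frac{\frac{1}{3} + 2 y^{2}}{3} = \frac{1}{9} + \frac{2 y^{2}}{3}$)
$Y{\left(f \right)} = - \frac{22}{9} - \frac{8 f^{2}}{3}$ ($Y{\left(f \right)} = - 4 \left(\frac{1}{9} + \frac{2 f^{2}}{3}\right) - 2 = \left(- \frac{4}{9} - \frac{8 f^{2}}{3}\right) - 2 = - \frac{22}{9} - \frac{8 f^{2}}{3}$)
$B{\left(G \right)} = \frac{107}{9}$ ($B{\left(G \right)} = 11 + \frac{8}{9} = \frac{107}{9}$)
$B{\left(Y{\left(-2 \right)} \right)} 2 = \frac{107}{9} \cdot 2 = \frac{214}{9}$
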